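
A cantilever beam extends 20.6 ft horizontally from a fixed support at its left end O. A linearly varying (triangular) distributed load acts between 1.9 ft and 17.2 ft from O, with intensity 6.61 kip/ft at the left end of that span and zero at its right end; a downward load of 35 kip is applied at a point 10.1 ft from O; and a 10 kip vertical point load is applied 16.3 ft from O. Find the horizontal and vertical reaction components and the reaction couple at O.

O_x = 0, O_y = 95.57 kip, M_O = 870.5 kip·ft

Resultant of the triangular load: ½ × 6.61 × 15.3 = 50.5665 kip, acting at 7 ft from O (one-third of the span from the peak).
ΣF_x = 0: O_x = 0.
ΣF_y = 0: O_y − ½·6.61·15.3 − 35 − 10 = 0 → O_y = 95.57 kip.
ΣM about O: M_O − (½·6.61·15.3)·7 − 35·10.1 − 10·16.3 = 0 → M_O = 870.5 kip·ft.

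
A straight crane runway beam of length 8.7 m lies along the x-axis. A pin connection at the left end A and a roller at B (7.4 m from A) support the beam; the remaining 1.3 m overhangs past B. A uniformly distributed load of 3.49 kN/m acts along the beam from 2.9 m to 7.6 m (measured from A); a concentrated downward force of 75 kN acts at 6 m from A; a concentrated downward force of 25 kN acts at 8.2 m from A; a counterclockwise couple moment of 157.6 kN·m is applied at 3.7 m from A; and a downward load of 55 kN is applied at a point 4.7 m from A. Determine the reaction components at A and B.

Resultant of the distributed load: 3.49 × 4.7 = 16.403 kN at 5.25 m from A.
ΣM about A: B_y·7.4 − (3.49·4.7)·5.25 − 75·6 − 25·8.2 + 157.6 − 55·4.7 = 0 → B_y = 842.01575/7.4 = 113.786 ≈ 113.8 kN.
ΣF_y = 0: A_y + 113.786 − 3.49·4.7 − 75 − 25 − 55 = 0 → A_y = 57.62 kN.
ΣF_x = 0: no horizontal applied forces, so A_x = 0.

A_x = 0, A_y = 57.62 kN, B_y = 113.8 kN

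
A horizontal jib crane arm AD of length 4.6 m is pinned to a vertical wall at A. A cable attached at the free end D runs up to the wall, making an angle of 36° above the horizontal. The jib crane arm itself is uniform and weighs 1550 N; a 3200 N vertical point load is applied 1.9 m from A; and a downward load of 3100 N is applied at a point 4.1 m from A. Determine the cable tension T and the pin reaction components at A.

T = 8268 N, A_x = 6689 N, A_y = 2990 N

ΣM about A: T·sin36°·4.6 − 1550·2.3 − 3200·1.9 − 3100·4.1 = 0 → T = 22355/(4.6·0.587785) = 8267.96 ≈ 8268 N.
ΣF_x = 0: A_x − T·cos36° = 0 → A_x = 8267.96 × 0.809017 = 6689 N.
ΣF_y = 0: A_y + T·sin36° − 1550 − 3200 − 3100 = 0 → A_y = 7850 − 8267.96 × 0.587785 = 2990 N.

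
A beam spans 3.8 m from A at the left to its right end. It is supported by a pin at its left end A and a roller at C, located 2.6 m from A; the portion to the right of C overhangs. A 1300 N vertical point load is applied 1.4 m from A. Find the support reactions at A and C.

A_x = 0, A_y = 600.0 N, C_y = 700.0 N

ΣM about A: C_y·2.6 − 1300·1.4 = 0 → C_y = 1820/2.6 = 700.0 N.
ΣF_y = 0: A_y + 700 − 1300 = 0 → A_y = 600.0 N.
ΣF_x = 0: no horizontal applied forces, so A_x = 0.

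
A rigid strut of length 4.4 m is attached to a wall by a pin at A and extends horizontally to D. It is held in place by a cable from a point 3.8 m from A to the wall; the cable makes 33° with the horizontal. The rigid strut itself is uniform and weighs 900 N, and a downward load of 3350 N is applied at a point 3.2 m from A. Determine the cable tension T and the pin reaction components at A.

ΣM about A: T·sin33°·3.8 − 900·2.2 − 3350·3.2 = 0 → T = 12700/(3.8·0.544639) = 6136.37 ≈ 6136 N.
ΣF_x = 0: A_x − T·cos33° = 0 → A_x = 6136.37 × 0.838671 = 5146 N.
ΣF_y = 0: A_y + T·sin33° − 900 − 3350 = 0 → A_y = 4250 − 6136.37 × 0.544639 = 907.9 N.

T = 6136 N, A_x = 5146 N, A_y = 907.9 N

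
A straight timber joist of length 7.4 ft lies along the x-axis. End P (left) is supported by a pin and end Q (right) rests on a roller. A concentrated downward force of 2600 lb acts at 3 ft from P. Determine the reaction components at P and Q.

P_x = 0, P_y = 1546 lb, Q_y = 1054 lb

Moments about P: Q_y·7.4 − 2600·3 = 0 → Q_y = 7800/7.4 = 1054.05 ≈ 1054 lb.
ΣF_y = 0: P_y + 1054.05 − 2600 = 0 → P_y = 1546 lb.
ΣF_x = 0: no horizontal applied forces, so P_x = 0.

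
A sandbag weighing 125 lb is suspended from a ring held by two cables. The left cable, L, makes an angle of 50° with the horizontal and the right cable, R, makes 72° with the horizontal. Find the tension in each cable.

T_L = 45.55 lb, T_R = 94.75 lb

ΣF_x = 0: −T_L·cos50° + T_R·cos72° = 0 → T_R = 2.0801·T_L.
ΣF_y = 0: T_L·sin50° + T_R·sin72° = 125.
Substitute: T_L·(0.766044 + 2.0801·0.951057) = 125 → T_L = 45.5483 ≈ 45.55 lb.
Then T_R = 2.0801 × 45.5483 = 94.75 lb.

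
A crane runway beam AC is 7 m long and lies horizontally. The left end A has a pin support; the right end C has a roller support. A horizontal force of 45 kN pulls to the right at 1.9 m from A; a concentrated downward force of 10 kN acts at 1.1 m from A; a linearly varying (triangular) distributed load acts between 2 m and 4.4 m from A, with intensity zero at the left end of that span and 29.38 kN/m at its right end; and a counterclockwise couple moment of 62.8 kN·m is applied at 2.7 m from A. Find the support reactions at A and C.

A_x = -45.00 kN, A_y = 34.52 kN, C_y = 10.73 kN

Resultant of the triangular load: ½ × 29.38 × 2.4 = 35.256 kN, acting at 3.6 m from A (one-third of the span from the peak).
Moments about A: C_y·7 − 10·1.1 − (½·29.38·2.4)·3.6 + 62.8 = 0 → C_y = 75.1216/7 = 10.7317 ≈ 10.73 kN.
ΣF_y = 0: A_y + 10.7317 − 10 − ½·29.38·2.4 = 0 → A_y = 34.52 kN.
ΣF_x = 0: A_x + 45 = 0 → A_x = -45.00 kN.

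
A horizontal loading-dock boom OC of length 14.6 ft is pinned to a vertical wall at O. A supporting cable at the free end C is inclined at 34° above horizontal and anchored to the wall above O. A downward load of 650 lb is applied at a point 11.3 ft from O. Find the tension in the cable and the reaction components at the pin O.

ΣM about O: T·sin34°·14.6 − 650·11.3 = 0 → T = 7345/(14.6·0.559193) = 899.658 ≈ 899.7 lb.
ΣF_x = 0: O_x − T·cos34° = 0 → O_x = 899.658 × 0.829038 = 745.9 lb.
ΣF_y = 0: O_y + T·sin34° − 650 = 0 → O_y = 650 − 899.658 × 0.559193 = 146.9 lb.

T = 899.7 lb, O_x = 745.9 lb, O_y = 146.9 lb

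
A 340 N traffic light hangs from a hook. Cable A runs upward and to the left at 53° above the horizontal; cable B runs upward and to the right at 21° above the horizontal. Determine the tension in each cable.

T_A = 330.2 N, T_B = 212.9 N

ΣF_x = 0: −T_A·cos53° + T_B·cos21° = 0 → T_B = 0.644631·T_A.
ΣF_y = 0: T_A·sin53° + T_B·sin21° = 340.
Substitute: T_A·(0.798636 + 0.644631·0.358368) = 340 → T_A = 330.209 ≈ 330.2 N.
Then T_B = 0.644631 × 330.209 = 212.9 N.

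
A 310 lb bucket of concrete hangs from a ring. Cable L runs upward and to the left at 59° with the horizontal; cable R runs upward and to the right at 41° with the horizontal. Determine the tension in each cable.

ΣF_x = 0: −T_L·cos59° + T_R·cos41° = 0 → T_R = 0.682432·T_L.
ΣF_y = 0: T_L·sin59° + T_R·sin41° = 310.
Substitute: T_L·(0.857167 + 0.682432·0.656059) = 310 → T_L = 237.569 ≈ 237.6 lb.
Then T_R = 0.682432 × 237.569 = 162.1 lb.

T_L = 237.6 lb, T_R = 162.1 lb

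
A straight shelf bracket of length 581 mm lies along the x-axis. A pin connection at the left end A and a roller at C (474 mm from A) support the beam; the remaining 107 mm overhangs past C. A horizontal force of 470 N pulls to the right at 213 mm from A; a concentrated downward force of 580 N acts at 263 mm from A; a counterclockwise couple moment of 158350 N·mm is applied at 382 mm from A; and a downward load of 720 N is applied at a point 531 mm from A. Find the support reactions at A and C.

A_x = -470.0 N, A_y = 505.7 N, C_y = 794.3 N

ΣM about A: C_y·474 − 580·263 + 158350 − 720·531 = 0 → C_y = 376510/474 = 794.325 ≈ 794.3 N.
ΣF_y = 0: A_y + 794.325 − 580 − 720 = 0 → A_y = 505.7 N.
ΣF_x = 0: A_x + 470 = 0 → A_x = -470.0 N.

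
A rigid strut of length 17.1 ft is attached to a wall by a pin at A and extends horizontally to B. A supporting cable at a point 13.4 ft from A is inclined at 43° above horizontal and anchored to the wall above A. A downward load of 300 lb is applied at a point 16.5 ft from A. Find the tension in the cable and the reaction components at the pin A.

T = 541.6 lb, A_x = 396.1 lb, A_y = -69.40 lb

ΣM about A: T·sin43°·13.4 − 300·16.5 = 0 → T = 4950/(13.4·0.681998) = 541.648 ≈ 541.6 lb.
ΣF_x = 0: A_x − T·cos43° = 0 → A_x = 541.648 × 0.731354 = 396.1 lb.
ΣF_y = 0: A_y + T·sin43° − 300 = 0 → A_y = 300 − 541.648 × 0.681998 = -69.40 lb.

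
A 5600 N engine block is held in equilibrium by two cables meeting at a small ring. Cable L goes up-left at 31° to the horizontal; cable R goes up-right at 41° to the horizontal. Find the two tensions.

ΣF_x = 0: −T_L·cos31° + T_R·cos41° = 0 → T_R = 1.13576·T_L.
ΣF_y = 0: T_L·sin31° + T_R·sin41° = 5600.
Substitute: T_L·(0.515038 + 1.13576·0.656059) = 5600 → T_L = 4443.87 ≈ 4444 N.
Then T_R = 1.13576 × 4443.87 = 5047 N.

T_L = 4444 N, T_R = 5047 N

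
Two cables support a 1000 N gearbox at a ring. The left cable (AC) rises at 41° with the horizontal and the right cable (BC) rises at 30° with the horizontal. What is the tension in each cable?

ΣF_x = 0: −T_AC·cos41° + T_BC·cos30° = 0 → T_BC = 0.871464·T_AC.
ΣF_y = 0: T_AC·sin41° + T_BC·sin30° = 1000.
Substitute: T_AC·(0.656059 + 0.871464·0.5) = 1000 → T_AC = 915.926 ≈ 915.9 N.
Then T_BC = 0.871464 × 915.926 = 798.2 N.

T_AC = 915.9 N, T_BC = 798.2 N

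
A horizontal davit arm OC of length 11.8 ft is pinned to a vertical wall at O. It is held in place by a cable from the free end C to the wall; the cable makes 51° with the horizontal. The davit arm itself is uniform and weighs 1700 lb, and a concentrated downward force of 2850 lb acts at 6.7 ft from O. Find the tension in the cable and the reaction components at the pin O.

T = 3176 lb, O_x = 1999 lb, O_y = 2082 lb

ΣM about O: T·sin51°·11.8 − 1700·5.9 − 2850·6.7 = 0 → T = 29125/(11.8·0.777146) = 3176.01 ≈ 3176 lb.
ΣF_x = 0: O_x − T·cos51° = 0 → O_x = 3176.01 × 0.62932 = 1999 lb.
ΣF_y = 0: O_y + T·sin51° − 1700 − 2850 = 0 → O_y = 4550 − 3176.01 × 0.777146 = 2082 lb.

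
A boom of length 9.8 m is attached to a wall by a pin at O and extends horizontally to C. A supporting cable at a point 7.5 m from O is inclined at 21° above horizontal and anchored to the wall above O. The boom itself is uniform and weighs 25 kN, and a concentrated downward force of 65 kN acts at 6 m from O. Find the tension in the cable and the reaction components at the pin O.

ΣM about O: T·sin21°·7.5 − 25·4.9 − 65·6 = 0 → T = 512.5/(7.5·0.358368) = 190.679 ≈ 190.7 kN.
ΣF_x = 0: O_x − T·cos21° = 0 → O_x = 190.679 × 0.93358 = 178.0 kN.
ΣF_y = 0: O_y + T·sin21° − 25 − 65 = 0 → O_y = 90 − 190.679 × 0.358368 = 21.67 kN.

T = 190.7 kN, O_x = 178.0 kN, O_y = 21.67 kN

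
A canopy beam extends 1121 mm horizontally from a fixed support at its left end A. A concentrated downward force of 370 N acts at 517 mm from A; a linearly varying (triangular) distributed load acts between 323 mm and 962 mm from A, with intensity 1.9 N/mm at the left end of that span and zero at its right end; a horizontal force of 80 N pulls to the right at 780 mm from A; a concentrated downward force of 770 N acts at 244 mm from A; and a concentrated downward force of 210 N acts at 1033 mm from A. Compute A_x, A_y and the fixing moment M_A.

A_x = -80.00 N, A_y = 1957 N, M_A = 921500 N·mm

Resultant of the triangular load: ½ × 1.9 × 639 = 607.05 N, acting at 536 mm from A (one-third of the span from the peak).
ΣF_x = 0: A_x + 80 = 0 → A_x = -80.00 N.
ΣF_y = 0: A_y − 370 − ½·1.9·639 − 770 − 210 = 0 → A_y = 1957 N.
ΣM about A: M_A − 370·517 − (½·1.9·639)·536 − 770·244 − 210·1033 = 0 → M_A = 921500 N·mm.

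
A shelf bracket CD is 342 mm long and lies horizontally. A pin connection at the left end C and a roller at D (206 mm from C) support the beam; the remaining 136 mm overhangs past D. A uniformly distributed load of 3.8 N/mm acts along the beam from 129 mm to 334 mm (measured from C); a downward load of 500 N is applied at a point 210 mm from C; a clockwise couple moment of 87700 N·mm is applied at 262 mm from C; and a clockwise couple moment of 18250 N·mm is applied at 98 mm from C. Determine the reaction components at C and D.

C_x = 0, C_y = -620.5 N, D_y = 1899 N

Resultant of the distributed load: 3.8 × 205 = 779 N at 231.5 mm from C.
ΣM about C: D_y·206 − (3.8·205)·231.5 − 500·210 − 87700 − 18250 = 0 → D_y = 391288.5/206 = 1899.46 ≈ 1899 N.
ΣF_y = 0: C_y + 1899.46 − 3.8·205 − 500 = 0 → C_y = -620.5 N.
ΣF_x = 0: no horizontal applied forces, so C_x = 0.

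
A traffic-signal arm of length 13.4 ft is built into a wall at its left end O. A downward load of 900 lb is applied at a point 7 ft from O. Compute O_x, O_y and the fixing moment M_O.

ΣF_x = 0: O_x = 0.
ΣF_y = 0: O_y − 900 = 0 → O_y = 900.0 lb.
ΣM about O: M_O − 900·7 = 0 → M_O = 6300 lb·ft.

O_x = 0, O_y = 900.0 lb, M_O = 6300 lb·ft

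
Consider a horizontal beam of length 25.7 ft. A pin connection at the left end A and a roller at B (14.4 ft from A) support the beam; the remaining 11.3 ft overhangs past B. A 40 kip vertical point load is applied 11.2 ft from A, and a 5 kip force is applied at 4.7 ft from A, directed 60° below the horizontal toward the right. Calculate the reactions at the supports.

Moments about A: B_y·14.4 − 40·11.2 − 5·sin60°·4.7 = 0 → B_y = 468.352/14.4 = 32.5244 ≈ 32.52 kip.
ΣF_y = 0: A_y + 32.5244 − 40 − 5·sin60° = 0 → A_y = 11.81 kip.
ΣF_x = 0: A_x + 5·cos60° = 0 → A_x = -2.500 kip.

A_x = -2.500 kip, A_y = 11.81 kip, B_y = 32.52 kip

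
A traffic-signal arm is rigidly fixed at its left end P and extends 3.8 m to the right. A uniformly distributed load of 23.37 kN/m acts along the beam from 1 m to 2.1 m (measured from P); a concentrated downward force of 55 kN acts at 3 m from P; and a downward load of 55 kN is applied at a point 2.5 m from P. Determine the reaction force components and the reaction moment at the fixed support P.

P_x = 0, P_y = 135.7 kN, M_P = 342.3 kN·m

Resultant of the distributed load: 23.37 × 1.1 = 25.707 kN at 1.55 m from P.
ΣF_x = 0: P_x = 0.
ΣF_y = 0: P_y − 23.37·1.1 − 55 − 55 = 0 → P_y = 135.7 kN.
ΣM about P: M_P − (23.37·1.1)·1.55 − 55·3 − 55·2.5 = 0 → M_P = 342.3 kN·m.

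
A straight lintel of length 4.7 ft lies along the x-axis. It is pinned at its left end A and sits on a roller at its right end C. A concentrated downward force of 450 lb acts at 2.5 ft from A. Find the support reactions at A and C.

Taking moments about A: C_y·4.7 − 450·2.5 = 0 → C_y = 1125/4.7 = 239.362 ≈ 239.4 lb.
ΣF_y = 0: A_y + 239.362 − 450 = 0 → A_y = 210.6 lb.
ΣF_x = 0: no horizontal applied forces, so A_x = 0.

A_x = 0, A_y = 210.6 lb, C_y = 239.4 lb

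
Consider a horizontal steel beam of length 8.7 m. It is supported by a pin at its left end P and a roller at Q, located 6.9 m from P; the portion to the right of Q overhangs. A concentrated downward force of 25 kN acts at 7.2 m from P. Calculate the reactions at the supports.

P_x = 0, P_y = -1.087 kN, Q_y = 26.09 kN

Taking moments about P: Q_y·6.9 − 25·7.2 = 0 → Q_y = 180/6.9 = 26.087 ≈ 26.09 kN.
ΣF_y = 0: P_y + 26.087 − 25 = 0 → P_y = -1.087 kN.
ΣF_x = 0: no horizontal applied forces, so P_x = 0.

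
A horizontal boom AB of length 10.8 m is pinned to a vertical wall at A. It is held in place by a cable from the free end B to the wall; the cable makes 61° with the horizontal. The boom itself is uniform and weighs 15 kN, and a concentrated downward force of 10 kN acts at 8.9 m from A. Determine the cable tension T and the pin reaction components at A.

ΣM about A: T·sin61°·10.8 − 15·5.4 − 10·8.9 = 0 → T = 170/(10.8·0.87462) = 17.9972 ≈ 18.00 kN.
ΣF_x = 0: A_x − T·cos61° = 0 → A_x = 17.9972 × 0.48481 = 8.725 kN.
ΣF_y = 0: A_y + T·sin61° − 15 − 10 = 0 → A_y = 25 − 17.9972 × 0.87462 = 9.259 kN.

T = 18.00 kN, A_x = 8.725 kN, A_y = 9.259 kN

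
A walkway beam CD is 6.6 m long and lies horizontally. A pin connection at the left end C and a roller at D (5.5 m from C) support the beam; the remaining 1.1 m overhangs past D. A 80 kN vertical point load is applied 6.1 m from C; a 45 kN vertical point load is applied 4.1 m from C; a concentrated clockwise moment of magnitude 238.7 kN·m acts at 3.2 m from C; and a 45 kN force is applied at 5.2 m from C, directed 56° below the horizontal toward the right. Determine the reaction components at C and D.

Taking moments about C: D_y·5.5 − 80·6.1 − 45·4.1 − 238.7 − 45·sin56°·5.2 = 0 → D_y = 1105.19/5.5 = 200.944 ≈ 200.9 kN.
ΣF_y = 0: C_y + 200.944 − 80 − 45 − 45·sin56° = 0 → C_y = -38.64 kN.
ΣF_x = 0: C_x + 45·cos56° = 0 → C_x = -25.16 kN.

C_x = -25.16 kN, C_y = -38.64 kN, D_y = 200.9 kN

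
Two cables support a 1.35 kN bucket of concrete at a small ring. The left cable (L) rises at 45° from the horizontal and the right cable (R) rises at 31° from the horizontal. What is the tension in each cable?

ΣF_x = 0: −T_L·cos45° + T_R·cos31° = 0 → T_R = 0.824934·T_L.
ΣF_y = 0: T_L·sin45° + T_R·sin31° = 1.35.
Substitute: T_L·(0.707107 + 0.824934·0.515038) = 1.35 → T_L = 1.1926 ≈ 1.193 kN.
Then T_R = 0.824934 × 1.1926 = 0.9838 kN.

T_L = 1.193 kN, T_R = 0.9838 kN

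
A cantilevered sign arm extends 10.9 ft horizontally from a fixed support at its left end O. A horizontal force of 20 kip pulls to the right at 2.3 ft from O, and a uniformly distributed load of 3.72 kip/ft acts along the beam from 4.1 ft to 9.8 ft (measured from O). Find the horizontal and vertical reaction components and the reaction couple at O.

Resultant of the distributed load: 3.72 × 5.7 = 21.204 kip at 6.95 ft from O.
ΣF_x = 0: O_x + 20 = 0 → O_x = -20.00 kip.
ΣF_y = 0: O_y − 3.72·5.7 = 0 → O_y = 21.20 kip.
ΣM about O: M_O − (3.72·5.7)·6.95 = 0 → M_O = 147.4 kip·ft.

O_x = -20.00 kip, O_y = 21.20 kip, M_O = 147.4 kip·ft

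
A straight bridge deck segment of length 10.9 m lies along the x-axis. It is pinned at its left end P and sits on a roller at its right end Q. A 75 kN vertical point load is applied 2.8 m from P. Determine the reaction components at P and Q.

Moments about P: Q_y·10.9 − 75·2.8 = 0 → Q_y = 210/10.9 = 19.2661 ≈ 19.27 kN.
ΣF_y = 0: P_y + 19.2661 − 75 = 0 → P_y = 55.73 kN.
ΣF_x = 0: no horizontal applied forces, so P_x = 0.

P_x = 0, P_y = 55.73 kN, Q_y = 19.27 kN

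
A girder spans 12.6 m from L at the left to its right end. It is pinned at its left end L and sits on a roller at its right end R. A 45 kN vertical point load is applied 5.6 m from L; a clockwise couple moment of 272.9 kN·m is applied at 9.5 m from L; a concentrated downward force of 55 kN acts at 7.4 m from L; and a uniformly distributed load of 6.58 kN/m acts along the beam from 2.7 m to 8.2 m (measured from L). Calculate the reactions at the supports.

L_x = 0, L_y = 46.58 kN, R_y = 89.61 kN

Resultant of the distributed load: 6.58 × 5.5 = 36.19 kN at 5.45 m from L.
Moments about L: R_y·12.6 − 45·5.6 − 272.9 − 55·7.4 − (6.58·5.5)·5.45 = 0 → R_y = 1129.1355/12.6 = 89.6139 ≈ 89.61 kN.
ΣF_y = 0: L_y + 89.6139 − 45 − 55 − 6.58·5.5 = 0 → L_y = 46.58 kN.
ΣF_x = 0: no horizontal applied forces, so L_x = 0.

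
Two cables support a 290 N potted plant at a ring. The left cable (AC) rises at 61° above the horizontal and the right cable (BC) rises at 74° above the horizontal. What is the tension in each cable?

T_AC = 113.0 N, T_BC = 198.8 N

ΣF_x = 0: −T_AC·cos61° + T_BC·cos74° = 0 → T_BC = 1.75887·T_AC.
ΣF_y = 0: T_AC·sin61° + T_BC·sin74° = 290.
Substitute: T_AC·(0.87462 + 1.75887·0.961262) = 290 → T_AC = 113.045 ≈ 113.0 N.
Then T_BC = 1.75887 × 113.045 = 198.8 N.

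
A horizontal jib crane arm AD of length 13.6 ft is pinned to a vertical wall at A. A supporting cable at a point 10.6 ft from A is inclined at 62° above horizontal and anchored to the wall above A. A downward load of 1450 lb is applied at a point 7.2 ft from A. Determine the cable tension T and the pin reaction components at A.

T = 1115 lb, A_x = 523.7 lb, A_y = 465.1 lb

ΣM about A: T·sin62°·10.6 − 1450·7.2 = 0 → T = 10440/(10.6·0.882948) = 1115.47 ≈ 1115 lb.
ΣF_x = 0: A_x − T·cos62° = 0 → A_x = 1115.47 × 0.469472 = 523.7 lb.
ΣF_y = 0: A_y + T·sin62° − 1450 = 0 → A_y = 1450 − 1115.47 × 0.882948 = 465.1 lb.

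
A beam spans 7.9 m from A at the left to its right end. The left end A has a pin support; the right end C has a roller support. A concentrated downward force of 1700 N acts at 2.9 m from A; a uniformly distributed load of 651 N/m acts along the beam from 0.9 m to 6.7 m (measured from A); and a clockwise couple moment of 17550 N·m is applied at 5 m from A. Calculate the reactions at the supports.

A_x = 0, A_y = 814.0 N, C_y = 4662 N

Resultant of the distributed load: 651 × 5.8 = 3775.8 N at 3.8 m from A.
Moments about A: C_y·7.9 − 1700·2.9 − (651·5.8)·3.8 − 17550 = 0 → C_y = 36828.04/7.9 = 4661.78 ≈ 4662 N.
ΣF_y = 0: A_y + 4661.78 − 1700 − 651·5.8 = 0 → A_y = 814.0 N.
ΣF_x = 0: no horizontal applied forces, so A_x = 0.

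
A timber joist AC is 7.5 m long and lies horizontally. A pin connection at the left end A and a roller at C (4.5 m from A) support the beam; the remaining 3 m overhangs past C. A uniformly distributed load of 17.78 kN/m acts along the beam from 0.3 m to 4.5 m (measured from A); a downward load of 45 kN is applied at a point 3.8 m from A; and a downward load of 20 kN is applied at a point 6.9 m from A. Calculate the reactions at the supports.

A_x = 0, A_y = 31.18 kN, C_y = 108.5 kN

Resultant of the distributed load: 17.78 × 4.2 = 74.676 kN at 2.4 m from A.
Moments about A: C_y·4.5 − (17.78·4.2)·2.4 − 45·3.8 − 20·6.9 = 0 → C_y = 488.2224/4.5 = 108.494 ≈ 108.5 kN.
ΣF_y = 0: A_y + 108.494 − 17.78·4.2 − 45 − 20 = 0 → A_y = 31.18 kN.
ΣF_x = 0: no horizontal applied forces, so A_x = 0.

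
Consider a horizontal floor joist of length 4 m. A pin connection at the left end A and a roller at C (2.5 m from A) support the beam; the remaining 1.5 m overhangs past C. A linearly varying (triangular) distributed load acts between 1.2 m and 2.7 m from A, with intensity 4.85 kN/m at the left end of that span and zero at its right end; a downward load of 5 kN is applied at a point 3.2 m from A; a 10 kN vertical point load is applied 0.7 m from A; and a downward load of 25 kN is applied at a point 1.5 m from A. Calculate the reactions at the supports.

A_x = 0, A_y = 16.96 kN, C_y = 26.67 kN

Resultant of the triangular load: ½ × 4.85 × 1.5 = 3.6375 kN, acting at 1.7 m from A (one-third of the span from the peak).
ΣM about A: C_y·2.5 − (½·4.85·1.5)·1.7 − 5·3.2 − 10·0.7 − 25·1.5 = 0 → C_y = 66.68375/2.5 = 26.6735 ≈ 26.67 kN.
ΣF_y = 0: A_y + 26.6735 − ½·4.85·1.5 − 5 − 10 − 25 = 0 → A_y = 16.96 kN.
ΣF_x = 0: no horizontal applied forces, so A_x = 0.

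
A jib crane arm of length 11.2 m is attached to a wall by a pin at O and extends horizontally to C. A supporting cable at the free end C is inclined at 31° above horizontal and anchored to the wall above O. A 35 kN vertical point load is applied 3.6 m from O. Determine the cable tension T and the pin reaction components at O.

ΣM about O: T·sin31°·11.2 − 35·3.6 = 0 → T = 126/(11.2·0.515038) = 21.843 ≈ 21.84 kN.
ΣF_x = 0: O_x − T·cos31° = 0 → O_x = 21.843 × 0.857167 = 18.72 kN.
ΣF_y = 0: O_y + T·sin31° − 35 = 0 → O_y = 35 − 21.843 × 0.515038 = 23.75 kN.

T = 21.84 kN, O_x = 18.72 kN, O_y = 23.75 kN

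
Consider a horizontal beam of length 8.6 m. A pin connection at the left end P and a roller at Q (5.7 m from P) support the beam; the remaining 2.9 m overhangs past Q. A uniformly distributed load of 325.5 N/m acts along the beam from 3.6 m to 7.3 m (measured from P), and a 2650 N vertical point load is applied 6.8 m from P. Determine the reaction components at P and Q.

P_x = 0, P_y = -458.6 N, Q_y = 4313 N

Resultant of the distributed load: 325.5 × 3.7 = 1204.35 N at 5.45 m from P.
Taking moments about P: Q_y·5.7 − (325.5·3.7)·5.45 − 2650·6.8 = 0 → Q_y = 24583.7075/5.7 = 4312.93 ≈ 4313 N.
ΣF_y = 0: P_y + 4312.93 − 325.5·3.7 − 2650 = 0 → P_y = -458.6 N.
ΣF_x = 0: no horizontal applied forces, so P_x = 0.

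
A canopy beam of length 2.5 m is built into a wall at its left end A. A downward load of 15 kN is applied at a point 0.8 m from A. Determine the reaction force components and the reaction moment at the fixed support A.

A_x = 0, A_y = 15.00 kN, M_A = 12.00 kN·m

ΣF_x = 0: A_x = 0.
ΣF_y = 0: A_y − 15 = 0 → A_y = 15.00 kN.
ΣM about A: M_A − 15·0.8 = 0 → M_A = 12.00 kN·m.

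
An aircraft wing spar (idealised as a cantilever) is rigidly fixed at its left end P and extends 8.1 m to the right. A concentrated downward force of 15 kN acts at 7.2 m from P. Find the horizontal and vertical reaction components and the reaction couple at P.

P_x = 0, P_y = 15.00 kN, M_P = 108.0 kN·m

ΣF_x = 0: P_x = 0.
ΣF_y = 0: P_y − 15 = 0 → P_y = 15.00 kN.
ΣM about P: M_P − 15·7.2 = 0 → M_P = 108.0 kN·m.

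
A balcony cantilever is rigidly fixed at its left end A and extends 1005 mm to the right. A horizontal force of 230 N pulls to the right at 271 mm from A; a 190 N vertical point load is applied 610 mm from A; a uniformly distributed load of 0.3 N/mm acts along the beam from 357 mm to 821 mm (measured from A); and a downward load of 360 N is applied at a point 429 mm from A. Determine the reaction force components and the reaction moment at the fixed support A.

Resultant of the distributed load: 0.3 × 464 = 139.2 N at 589 mm from A.
ΣF_x = 0: A_x + 230 = 0 → A_x = -230.0 N.
ΣF_y = 0: A_y − 190 − 0.3·464 − 360 = 0 → A_y = 689.2 N.
ΣM about A: M_A − 190·610 − (0.3·464)·589 − 360·429 = 0 → M_A = 352300 N·mm.

A_x = -230.0 N, A_y = 689.2 N, M_A = 352300 N·mm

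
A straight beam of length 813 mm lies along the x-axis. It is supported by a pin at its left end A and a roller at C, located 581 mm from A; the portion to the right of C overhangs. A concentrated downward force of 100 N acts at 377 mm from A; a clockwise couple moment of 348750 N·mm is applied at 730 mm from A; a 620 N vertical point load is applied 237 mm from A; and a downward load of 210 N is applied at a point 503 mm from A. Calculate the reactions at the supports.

A_x = 0, A_y = -169.9 N, C_y = 1100 N

Taking moments about A: C_y·581 − 100·377 − 348750 − 620·237 − 210·503 = 0 → C_y = 639020/581 = 1099.86 ≈ 1100 N.
ΣF_y = 0: A_y + 1099.86 − 100 − 620 − 210 = 0 → A_y = -169.9 N.
ΣF_x = 0: no horizontal applied forces, so A_x = 0.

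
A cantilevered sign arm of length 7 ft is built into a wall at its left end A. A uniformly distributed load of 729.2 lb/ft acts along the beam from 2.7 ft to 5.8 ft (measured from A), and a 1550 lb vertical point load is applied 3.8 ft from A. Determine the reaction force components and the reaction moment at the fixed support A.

A_x = 0, A_y = 3811 lb, M_A = 15500 lb·ft

Resultant of the distributed load: 729.2 × 3.1 = 2260.52 lb at 4.25 ft from A.
ΣF_x = 0: A_x = 0.
ΣF_y = 0: A_y − 729.2·3.1 − 1550 = 0 → A_y = 3811 lb.
ΣM about A: M_A − (729.2·3.1)·4.25 − 1550·3.8 = 0 → M_A = 15500 lb·ft.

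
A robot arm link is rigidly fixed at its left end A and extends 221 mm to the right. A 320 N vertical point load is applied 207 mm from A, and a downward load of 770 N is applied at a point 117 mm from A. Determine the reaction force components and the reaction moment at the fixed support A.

ΣF_x = 0: A_x = 0.
ΣF_y = 0: A_y − 320 − 770 = 0 → A_y = 1090 N.
ΣM about A: M_A − 320·207 − 770·117 = 0 → M_A = 156300 N·mm.

A_x = 0, A_y = 1090 N, M_A = 156300 N·mm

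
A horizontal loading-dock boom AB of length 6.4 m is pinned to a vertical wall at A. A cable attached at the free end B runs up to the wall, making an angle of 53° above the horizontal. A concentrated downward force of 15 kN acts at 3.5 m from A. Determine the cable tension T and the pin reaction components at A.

T = 10.27 kN, A_x = 6.181 kN, A_y = 6.797 kN

ΣM about A: T·sin53°·6.4 − 15·3.5 = 0 → T = 52.5/(6.4·0.798636) = 10.2714 ≈ 10.27 kN.
ΣF_x = 0: A_x − T·cos53° = 0 → A_x = 10.2714 × 0.601815 = 6.181 kN.
ΣF_y = 0: A_y + T·sin53° − 15 = 0 → A_y = 15 − 10.2714 × 0.798636 = 6.797 kN.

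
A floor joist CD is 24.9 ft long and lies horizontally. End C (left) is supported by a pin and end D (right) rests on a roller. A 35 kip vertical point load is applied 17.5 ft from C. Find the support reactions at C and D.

Moments about C: D_y·24.9 − 35·17.5 = 0 → D_y = 612.5/24.9 = 24.5984 ≈ 24.60 kip.
ΣF_y = 0: C_y + 24.5984 − 35 = 0 → C_y = 10.40 kip.
ΣF_x = 0: no horizontal applied forces, so C_x = 0.

C_x = 0, C_y = 10.40 kip, D_y = 24.60 kip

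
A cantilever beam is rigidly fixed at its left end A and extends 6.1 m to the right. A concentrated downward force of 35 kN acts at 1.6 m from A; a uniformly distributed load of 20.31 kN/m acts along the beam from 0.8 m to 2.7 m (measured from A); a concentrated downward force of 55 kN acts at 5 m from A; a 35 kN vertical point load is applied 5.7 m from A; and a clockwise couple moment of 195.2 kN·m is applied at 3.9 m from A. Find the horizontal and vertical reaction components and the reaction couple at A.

Resultant of the distributed load: 20.31 × 1.9 = 38.589 kN at 1.75 m from A.
ΣF_x = 0: A_x = 0.
ΣF_y = 0: A_y − 35 − 20.31·1.9 − 55 − 35 = 0 → A_y = 163.6 kN.
ΣM about A: M_A − 35·1.6 − (20.31·1.9)·1.75 − 55·5 − 35·5.7 − 195.2 = 0 → M_A = 793.2 kN·m.

A_x = 0, A_y = 163.6 kN, M_A = 793.2 kN·m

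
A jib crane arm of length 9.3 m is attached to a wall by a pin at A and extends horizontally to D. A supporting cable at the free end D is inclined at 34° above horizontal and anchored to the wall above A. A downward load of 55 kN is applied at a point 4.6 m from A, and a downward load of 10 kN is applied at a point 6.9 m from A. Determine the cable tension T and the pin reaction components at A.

ΣM about A: T·sin34°·9.3 − 55·4.6 − 10·6.9 = 0 → T = 322/(9.3·0.559193) = 61.9172 ≈ 61.92 kN.
ΣF_x = 0: A_x − T·cos34° = 0 → A_x = 61.9172 × 0.829038 = 51.33 kN.
ΣF_y = 0: A_y + T·sin34° − 55 − 10 = 0 → A_y = 65 − 61.9172 × 0.559193 = 30.38 kN.

T = 61.92 kN, A_x = 51.33 kN, A_y = 30.38 kN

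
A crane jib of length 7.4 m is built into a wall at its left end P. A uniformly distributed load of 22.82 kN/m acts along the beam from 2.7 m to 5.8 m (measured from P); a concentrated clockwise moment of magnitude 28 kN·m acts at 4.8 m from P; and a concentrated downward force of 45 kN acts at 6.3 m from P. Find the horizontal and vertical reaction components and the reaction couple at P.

P_x = 0, P_y = 115.7 kN, M_P = 612.2 kN·m

Resultant of the distributed load: 22.82 × 3.1 = 70.742 kN at 4.25 m from P.
ΣF_x = 0: P_x = 0.
ΣF_y = 0: P_y − 22.82·3.1 − 45 = 0 → P_y = 115.7 kN.
ΣM about P: M_P − (22.82·3.1)·4.25 − 28 − 45·6.3 = 0 → M_P = 612.2 kN·m.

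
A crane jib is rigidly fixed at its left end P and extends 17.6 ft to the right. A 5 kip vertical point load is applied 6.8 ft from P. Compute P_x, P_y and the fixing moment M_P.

ΣF_x = 0: P_x = 0.
ΣF_y = 0: P_y − 5 = 0 → P_y = 5.000 kip.
ΣM about P: M_P − 5·6.8 = 0 → M_P = 34.00 kip·ft.

P_x = 0, P_y = 5.000 kip, M_P = 34.00 kip·ft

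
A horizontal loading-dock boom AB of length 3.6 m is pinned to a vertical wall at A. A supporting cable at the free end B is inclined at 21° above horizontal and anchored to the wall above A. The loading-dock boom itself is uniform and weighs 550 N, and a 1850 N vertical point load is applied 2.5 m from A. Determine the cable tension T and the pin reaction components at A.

T = 4352 N, A_x = 4063 N, A_y = 840.3 N

ΣM about A: T·sin21°·3.6 − 550·1.8 − 1850·2.5 = 0 → T = 5615/(3.6·0.358368) = 4352.29 ≈ 4352 N.
ΣF_x = 0: A_x − T·cos21° = 0 → A_x = 4352.29 × 0.93358 = 4063 N.
ΣF_y = 0: A_y + T·sin21° − 550 − 1850 = 0 → A_y = 2400 − 4352.29 × 0.358368 = 840.3 N.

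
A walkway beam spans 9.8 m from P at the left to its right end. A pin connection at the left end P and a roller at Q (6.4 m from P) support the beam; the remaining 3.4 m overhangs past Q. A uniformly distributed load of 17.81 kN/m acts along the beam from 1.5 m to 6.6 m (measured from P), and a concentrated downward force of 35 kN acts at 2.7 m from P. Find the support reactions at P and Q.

P_x = 0, P_y = 53.59 kN, Q_y = 72.24 kN

Resultant of the distributed load: 17.81 × 5.1 = 90.831 kN at 4.05 m from P.
Moments about P: Q_y·6.4 − (17.81·5.1)·4.05 − 35·2.7 = 0 → Q_y = 462.36555/6.4 = 72.2446 ≈ 72.24 kN.
ΣF_y = 0: P_y + 72.2446 − 17.81·5.1 − 35 = 0 → P_y = 53.59 kN.
ΣF_x = 0: no horizontal applied forces, so P_x = 0.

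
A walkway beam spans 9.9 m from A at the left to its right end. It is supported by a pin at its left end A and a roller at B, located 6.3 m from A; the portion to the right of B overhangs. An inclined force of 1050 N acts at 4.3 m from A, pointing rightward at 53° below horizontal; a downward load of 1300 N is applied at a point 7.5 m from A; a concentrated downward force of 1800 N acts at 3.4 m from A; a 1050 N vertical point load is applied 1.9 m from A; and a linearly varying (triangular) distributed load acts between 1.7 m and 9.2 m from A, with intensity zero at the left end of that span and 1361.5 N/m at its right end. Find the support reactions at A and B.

A_x = -631.9 N, A_y = 1256 N, B_y = 8838 N

Resultant of the triangular load: ½ × 1361.5 × 7.5 = 5105.625 N, acting at 6.7 m from A (one-third of the span from the peak).
ΣM about A: B_y·6.3 − 1050·sin53°·4.3 − 1300·7.5 − 1800·3.4 − 1050·1.9 − (½·1361.5·7.5)·6.7 = 0 → B_y = 55678.5/6.3 = 8837.86 ≈ 8838 N.
ΣF_y = 0: A_y + 8837.86 − 1050·sin53° − 1300 − 1800 − 1050 − ½·1361.5·7.5 = 0 → A_y = 1256 N.
ΣF_x = 0: A_x + 1050·cos53° = 0 → A_x = -631.9 N.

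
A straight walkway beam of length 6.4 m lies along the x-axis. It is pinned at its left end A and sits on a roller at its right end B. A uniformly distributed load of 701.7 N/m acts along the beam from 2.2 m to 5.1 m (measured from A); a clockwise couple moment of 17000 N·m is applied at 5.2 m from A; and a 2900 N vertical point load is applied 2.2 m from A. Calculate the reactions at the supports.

A_x = 0, A_y = 121.3 N, B_y = 4814 N

Resultant of the distributed load: 701.7 × 2.9 = 2034.93 N at 3.65 m from A.
ΣM about A: B_y·6.4 − (701.7·2.9)·3.65 − 17000 − 2900·2.2 = 0 → B_y = 30807.4945/6.4 = 4813.67 ≈ 4814 N.
ΣF_y = 0: A_y + 4813.67 − 701.7·2.9 − 2900 = 0 → A_y = 121.3 N.
ΣF_x = 0: no horizontal applied forces, so A_x = 0.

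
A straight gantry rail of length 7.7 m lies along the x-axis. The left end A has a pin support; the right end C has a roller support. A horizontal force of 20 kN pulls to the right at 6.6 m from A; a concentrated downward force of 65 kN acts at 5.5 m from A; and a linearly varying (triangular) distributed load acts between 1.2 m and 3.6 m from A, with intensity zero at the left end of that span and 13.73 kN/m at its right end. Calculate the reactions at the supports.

A_x = -20.00 kN, A_y = 29.06 kN, C_y = 52.42 kN

Resultant of the triangular load: ½ × 13.73 × 2.4 = 16.476 kN, acting at 2.8 m from A (one-third of the span from the peak).
Taking moments about A: C_y·7.7 − 65·5.5 − (½·13.73·2.4)·2.8 = 0 → C_y = 403.6328/7.7 = 52.4198 ≈ 52.42 kN.
ΣF_y = 0: A_y + 52.4198 − 65 − ½·13.73·2.4 = 0 → A_y = 29.06 kN.
ΣF_x = 0: A_x + 20 = 0 → A_x = -20.00 kN.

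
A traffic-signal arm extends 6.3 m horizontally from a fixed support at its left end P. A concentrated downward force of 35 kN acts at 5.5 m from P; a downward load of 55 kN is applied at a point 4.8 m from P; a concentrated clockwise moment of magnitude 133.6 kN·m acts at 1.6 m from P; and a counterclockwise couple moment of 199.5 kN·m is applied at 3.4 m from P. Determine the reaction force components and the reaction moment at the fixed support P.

ΣF_x = 0: P_x = 0.
ΣF_y = 0: P_y − 35 − 55 = 0 → P_y = 90.00 kN.
ΣM about P: M_P − 35·5.5 − 55·4.8 − 133.6 + 199.5 = 0 → M_P = 390.6 kN·m.

P_x = 0, P_y = 90.00 kN, M_P = 390.6 kN·m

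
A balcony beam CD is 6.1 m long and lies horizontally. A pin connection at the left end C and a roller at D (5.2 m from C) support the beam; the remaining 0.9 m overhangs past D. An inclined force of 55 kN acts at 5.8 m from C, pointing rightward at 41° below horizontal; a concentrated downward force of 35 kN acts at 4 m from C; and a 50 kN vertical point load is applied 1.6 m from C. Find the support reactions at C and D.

C_x = -41.51 kN, C_y = 38.53 kN, D_y = 82.55 kN

Moments about C: D_y·5.2 − 55·sin41°·5.8 − 35·4 − 50·1.6 = 0 → D_y = 429.283/5.2 = 82.5544 ≈ 82.55 kN.
ΣF_y = 0: C_y + 82.5544 − 55·sin41° − 35 − 50 = 0 → C_y = 38.53 kN.
ΣF_x = 0: C_x + 55·cos41° = 0 → C_x = -41.51 kN.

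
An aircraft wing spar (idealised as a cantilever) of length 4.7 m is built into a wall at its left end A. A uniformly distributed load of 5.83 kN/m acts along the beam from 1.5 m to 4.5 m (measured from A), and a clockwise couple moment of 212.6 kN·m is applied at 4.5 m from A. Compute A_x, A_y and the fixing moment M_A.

Resultant of the distributed load: 5.83 × 3 = 17.49 kN at 3 m from A.
ΣF_x = 0: A_x = 0.
ΣF_y = 0: A_y − 5.83·3 = 0 → A_y = 17.49 kN.
ΣM about A: M_A − (5.83·3)·3 − 212.6 = 0 → M_A = 265.1 kN·m.

A_x = 0, A_y = 17.49 kN, M_A = 265.1 kN·m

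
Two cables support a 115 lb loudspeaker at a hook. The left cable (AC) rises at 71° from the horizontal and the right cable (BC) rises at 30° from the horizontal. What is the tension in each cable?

T_AC = 101.5 lb, T_BC = 38.14 lb

ΣF_x = 0: −T_AC·cos71° + T_BC·cos30° = 0 → T_BC = 0.375934·T_AC.
ΣF_y = 0: T_AC·sin71° + T_BC·sin30° = 115.
Substitute: T_AC·(0.945519 + 0.375934·0.5) = 115 → T_AC = 101.457 ≈ 101.5 lb.
Then T_BC = 0.375934 × 101.457 = 38.14 lb.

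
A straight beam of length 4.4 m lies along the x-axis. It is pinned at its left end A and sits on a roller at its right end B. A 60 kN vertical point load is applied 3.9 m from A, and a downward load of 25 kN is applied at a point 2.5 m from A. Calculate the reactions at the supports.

Taking moments about A: B_y·4.4 − 60·3.9 − 25·2.5 = 0 → B_y = 296.5/4.4 = 67.3864 ≈ 67.39 kN.
ΣF_y = 0: A_y + 67.3864 − 60 − 25 = 0 → A_y = 17.61 kN.
ΣF_x = 0: no horizontal applied forces, so A_x = 0.

A_x = 0, A_y = 17.61 kN, B_y = 67.39 kN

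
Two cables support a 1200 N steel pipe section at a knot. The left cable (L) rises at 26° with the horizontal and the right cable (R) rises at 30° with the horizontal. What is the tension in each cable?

ΣF_x = 0: −T_L·cos26° + T_R·cos30° = 0 → T_R = 1.03784·T_L.
ΣF_y = 0: T_L·sin26° + T_R·sin30° = 1200.
Substitute: T_L·(0.438371 + 1.03784·0.5) = 1200 → T_L = 1253.54 ≈ 1254 N.
Then T_R = 1.03784 × 1253.54 = 1301 N.

T_L = 1254 N, T_R = 1301 N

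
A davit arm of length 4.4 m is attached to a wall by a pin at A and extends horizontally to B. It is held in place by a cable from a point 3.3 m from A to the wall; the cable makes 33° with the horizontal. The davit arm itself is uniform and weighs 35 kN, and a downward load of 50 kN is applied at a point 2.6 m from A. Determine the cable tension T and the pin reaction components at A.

T = 115.2 kN, A_x = 96.59 kN, A_y = 22.27 kN

ΣM about A: T·sin33°·3.3 − 35·2.2 − 50·2.6 = 0 → T = 207/(3.3·0.544639) = 115.172 ≈ 115.2 kN.
ΣF_x = 0: A_x − T·cos33° = 0 → A_x = 115.172 × 0.838671 = 96.59 kN.
ΣF_y = 0: A_y + T·sin33° − 35 − 50 = 0 → A_y = 85 − 115.172 × 0.544639 = 22.27 kN.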